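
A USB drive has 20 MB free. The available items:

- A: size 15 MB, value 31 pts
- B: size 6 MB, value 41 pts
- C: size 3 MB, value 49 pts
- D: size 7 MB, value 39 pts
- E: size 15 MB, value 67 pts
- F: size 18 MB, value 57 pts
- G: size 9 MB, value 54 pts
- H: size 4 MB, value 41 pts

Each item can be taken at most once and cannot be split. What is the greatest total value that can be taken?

Check high-value combinations within 20 MB:
- B+C+D+H: size 6+3+7+4=20, value 41+49+39+41=170
- C+G+H: size 3+9+4=16, value 49+54+41=144
- B+C+G: size 6+3+9=18, value 41+49+54=144
Best: 170 pts.

170 pts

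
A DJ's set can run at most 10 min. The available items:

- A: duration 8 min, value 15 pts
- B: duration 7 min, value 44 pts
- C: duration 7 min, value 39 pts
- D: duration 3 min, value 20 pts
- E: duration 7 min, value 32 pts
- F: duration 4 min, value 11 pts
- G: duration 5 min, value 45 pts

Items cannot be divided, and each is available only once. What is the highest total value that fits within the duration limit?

Check high-value combinations within 10 min:
- D+G: duration 3+5=8, value 20+45=65
- B+D: duration 7+3=10, value 44+20=64
- C+D: duration 7+3=10, value 39+20=59
Best: 65 pts.

65 pts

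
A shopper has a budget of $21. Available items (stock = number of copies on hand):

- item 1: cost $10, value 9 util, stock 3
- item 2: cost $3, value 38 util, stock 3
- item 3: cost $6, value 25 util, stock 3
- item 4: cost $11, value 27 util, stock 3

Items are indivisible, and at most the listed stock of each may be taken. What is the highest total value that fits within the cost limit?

Best selections within cost 21 and stock limits:
- 3×item 2 + 2×item 3: cost 21, value 164
- 3×item 2 + 1×item 4: cost 20, value 141
- 3×item 2 + 1×item 3: cost 15, value 139
Best: 164 util.

164 util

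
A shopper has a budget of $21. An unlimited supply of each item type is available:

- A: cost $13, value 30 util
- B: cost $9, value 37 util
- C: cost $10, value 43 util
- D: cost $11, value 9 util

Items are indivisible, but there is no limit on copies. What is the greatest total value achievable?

86 util

Best value-per-unit is C at 43/10, and filling with it alone uses cost 2×10=20. No mix of the others beats 2×43 = 86.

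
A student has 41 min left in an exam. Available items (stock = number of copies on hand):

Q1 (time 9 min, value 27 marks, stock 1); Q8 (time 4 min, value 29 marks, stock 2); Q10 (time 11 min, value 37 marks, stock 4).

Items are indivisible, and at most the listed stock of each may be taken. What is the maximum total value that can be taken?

169 marks

Best selections within time 41 and stock limits:
- 2×Q8 + 3×Q10: time 41, value 169
- 1×Q1 + 2×Q8 + 2×Q10: time 39, value 159
Best: 169 marks.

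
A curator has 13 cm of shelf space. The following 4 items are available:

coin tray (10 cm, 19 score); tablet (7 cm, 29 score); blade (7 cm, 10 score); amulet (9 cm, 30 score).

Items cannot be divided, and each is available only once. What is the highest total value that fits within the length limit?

This is a 0/1 knapsack; check combinations near the capacity.
- amulet: length 9, value 30
- tablet: length 7, value 29
- coin tray: length 10, value 19
Best: 30 score.

30 score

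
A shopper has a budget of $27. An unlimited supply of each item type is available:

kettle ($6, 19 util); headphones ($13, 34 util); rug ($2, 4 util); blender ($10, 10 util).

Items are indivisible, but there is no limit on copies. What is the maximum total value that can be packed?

Best value-per-unit is kettle at 19/6; filling with it alone gives 4×19 = 76.
Optimal mix: 4×kettle + 1×rug → cost 26, value 80.

80 util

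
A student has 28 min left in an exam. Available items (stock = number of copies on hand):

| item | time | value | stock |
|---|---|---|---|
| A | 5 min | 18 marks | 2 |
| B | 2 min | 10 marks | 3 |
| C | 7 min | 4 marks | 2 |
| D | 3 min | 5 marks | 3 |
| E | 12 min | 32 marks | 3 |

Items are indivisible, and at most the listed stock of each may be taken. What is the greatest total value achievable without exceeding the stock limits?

Top feasible selections:
- 2×A + 3×B + 1×E: time 28, value 98
- 2×A + 2×B + 1×E: time 26, value 88
- 1×A + 3×B + 1×D + 1×E: time 26, value 85
Best: 98 marks.

98 marks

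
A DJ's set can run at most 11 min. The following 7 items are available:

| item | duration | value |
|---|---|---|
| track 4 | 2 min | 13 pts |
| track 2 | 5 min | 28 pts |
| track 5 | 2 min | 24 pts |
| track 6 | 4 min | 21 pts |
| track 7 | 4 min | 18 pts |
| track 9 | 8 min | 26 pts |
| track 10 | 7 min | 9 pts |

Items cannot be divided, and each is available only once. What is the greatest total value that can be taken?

73 pts

Check high-value combinations within 11 min:
- track 2+track 5+track 6: duration 5+2+4=11, value 28+24+21=73
- track 2+track 5+track 7: duration 5+2+4=11, value 28+24+18=70
- track 4+track 2+track 5: duration 2+5+2=9, value 13+28+24=65
- track 5+track 6+track 7: duration 2+4+4=10, value 24+21+18=63
Best: 73 pts.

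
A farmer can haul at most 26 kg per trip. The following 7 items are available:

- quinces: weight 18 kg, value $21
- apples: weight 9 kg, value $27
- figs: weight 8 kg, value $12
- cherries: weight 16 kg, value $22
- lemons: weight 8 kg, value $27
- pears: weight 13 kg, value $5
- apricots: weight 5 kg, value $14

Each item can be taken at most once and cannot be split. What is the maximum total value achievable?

Check high-value combinations within 26 kg:
- apples+lemons+apricots: weight 9+8+5=22, value 27+27+14=68
- apples+figs+lemons: weight 9+8+8=25, value 27+12+27=66
- apples+lemons: weight 9+8=17, value 27+27=54
- figs+lemons+apricots: weight 8+8+5=21, value 12+27+14=53
- apples+figs+apricots: weight 9+8+5=22, value 27+12+14=53
Best: $68.

$68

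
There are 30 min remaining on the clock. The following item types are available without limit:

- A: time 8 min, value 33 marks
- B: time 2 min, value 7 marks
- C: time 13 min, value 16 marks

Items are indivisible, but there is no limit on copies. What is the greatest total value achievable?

Best value-per-unit is A at 33/8; filling with it alone gives 3×33 = 99.
Optimal mix: 3×A + 3×B → time 30, value 120.

120 marks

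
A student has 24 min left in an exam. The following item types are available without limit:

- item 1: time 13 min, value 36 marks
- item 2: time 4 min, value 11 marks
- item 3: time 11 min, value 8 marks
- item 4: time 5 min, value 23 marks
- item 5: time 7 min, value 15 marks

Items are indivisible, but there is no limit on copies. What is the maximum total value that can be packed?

103 marks

Best value-per-unit is item 4 at 23/5; filling with it alone gives 4×23 = 92.
Optimal mix: 1×item 2 + 4×item 4 → time 24, value 103.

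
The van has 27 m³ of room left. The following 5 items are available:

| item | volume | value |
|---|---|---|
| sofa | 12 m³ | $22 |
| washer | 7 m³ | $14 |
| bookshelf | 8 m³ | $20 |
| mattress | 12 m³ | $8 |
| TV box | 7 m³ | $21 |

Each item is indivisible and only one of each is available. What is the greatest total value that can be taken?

$63

Check high-value combinations within 27 m³:
- sofa+bookshelf+TV box: volume 12+8+7=27, value 22+20+21=63
- sofa+washer+TV box: volume 12+7+7=26, value 22+14+21=57
- sofa+washer+bookshelf: volume 12+7+8=27, value 22+14+20=56
- washer+bookshelf+TV box: volume 7+8+7=22, value 14+20+21=55
- bookshelf+mattress+TV box: volume 8+12+7=27, value 20+8+21=49
Best: $63.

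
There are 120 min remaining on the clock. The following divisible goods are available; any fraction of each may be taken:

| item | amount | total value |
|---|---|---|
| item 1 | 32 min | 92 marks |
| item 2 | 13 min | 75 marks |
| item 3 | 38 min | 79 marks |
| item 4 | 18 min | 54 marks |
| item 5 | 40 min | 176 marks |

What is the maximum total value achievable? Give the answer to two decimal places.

Take in order of value per unit:
- item 2 (75/13 per unit): all 13 → value 75, running total 75.00
- item 5 (176/40 per unit): all 40 → value 176, running total 251.00
- item 4 (54/18 per unit): all 18 → value 54, running total 305.00
- item 1 (92/32 per unit): all 32 → value 92, running total 397.00
- item 3 (79/38 per unit): 17 of 38 → value 17×79/38 = 35.3421, running total 432.34
Total 432.34.

432.34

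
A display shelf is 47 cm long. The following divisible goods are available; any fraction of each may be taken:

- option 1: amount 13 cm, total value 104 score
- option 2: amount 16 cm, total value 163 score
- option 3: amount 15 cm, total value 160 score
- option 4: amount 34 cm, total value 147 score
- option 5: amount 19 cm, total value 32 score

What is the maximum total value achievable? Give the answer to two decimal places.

Take in order of value per unit:
- option 3 (160/15 per unit): all 15 → value 160, running total 160.00
- option 2 (163/16 per unit): all 16 → value 163, running total 323.00
- option 1 (104/13 per unit): all 13 → value 104, running total 427.00
- option 4 (147/34 per unit): 3 of 34 → value 3×147/34 = 12.9706, running total 439.97
Total 439.97.

439.97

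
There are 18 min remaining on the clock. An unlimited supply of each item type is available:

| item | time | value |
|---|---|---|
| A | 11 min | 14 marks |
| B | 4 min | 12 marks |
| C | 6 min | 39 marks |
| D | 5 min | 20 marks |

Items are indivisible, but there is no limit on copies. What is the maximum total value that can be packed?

Best value-per-unit is C at 39/6, and filling with it alone uses time 3×6=18. No mix of the others beats 3×39 = 117.

117 marks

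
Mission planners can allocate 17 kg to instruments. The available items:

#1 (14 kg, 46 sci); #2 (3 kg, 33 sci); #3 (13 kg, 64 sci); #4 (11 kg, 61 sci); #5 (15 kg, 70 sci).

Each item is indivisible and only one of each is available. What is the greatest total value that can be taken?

Check high-value combinations within 17 kg:
- #2+#3: mass 3+13=16, value 33+64=97
- #2+#4: mass 3+11=14, value 33+61=94
- #1+#2: mass 14+3=17, value 46+33=79
Best: 97 sci.

97 sci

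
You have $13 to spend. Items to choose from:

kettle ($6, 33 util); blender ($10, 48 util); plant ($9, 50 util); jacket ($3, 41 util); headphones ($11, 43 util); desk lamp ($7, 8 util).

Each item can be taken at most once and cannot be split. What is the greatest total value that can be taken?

Check high-value combinations within $13:
- plant+jacket: cost 9+3=12, value 50+41=91
- blender+jacket: cost 10+3=13, value 48+41=89
- kettle+jacket: cost 6+3=9, value 33+41=74
- plant: cost 9, value 50
Best: 91 util.

91 util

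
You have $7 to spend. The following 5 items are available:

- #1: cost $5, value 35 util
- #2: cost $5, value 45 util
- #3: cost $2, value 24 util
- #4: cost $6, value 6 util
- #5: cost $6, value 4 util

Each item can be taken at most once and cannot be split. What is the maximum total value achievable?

Check high-value combinations within $7:
- #2+#3: cost 5+2=7, value 45+24=69
- #1+#3: cost 5+2=7, value 35+24=59
- #2: cost 5, value 45
- #1: cost 5, value 35
Best: 69 util.

69 util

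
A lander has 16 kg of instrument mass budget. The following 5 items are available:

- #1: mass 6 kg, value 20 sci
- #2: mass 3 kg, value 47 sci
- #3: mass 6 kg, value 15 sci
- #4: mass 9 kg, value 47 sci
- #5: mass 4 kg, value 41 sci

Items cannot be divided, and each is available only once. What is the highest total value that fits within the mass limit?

135 sci

Check high-value combinations within 16 kg:
- #2+#4+#5: mass 3+9+4=16, value 47+47+41=135
- #1+#2+#5: mass 6+3+4=13, value 20+47+41=108
- #2+#3+#5: mass 3+6+4=13, value 47+15+41=103
- #2+#4: mass 3+9=12, value 47+47=94
Best: 135 sci.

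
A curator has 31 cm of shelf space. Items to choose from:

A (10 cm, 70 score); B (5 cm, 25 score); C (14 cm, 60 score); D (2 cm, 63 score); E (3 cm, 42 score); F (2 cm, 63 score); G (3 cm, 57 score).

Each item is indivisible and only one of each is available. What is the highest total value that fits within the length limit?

This is a 0/1 knapsack; check combinations near the capacity.
- A+B+D+E+F+G: length 10+5+2+3+2+3=25, value 70+25+63+42+63+57=320
- A+C+D+F+G: length 10+14+2+2+3=31, value 70+60+63+63+57=313
- B+C+D+E+F+G: length 5+14+2+3+2+3=29, value 25+60+63+42+63+57=310
- A+C+D+E+F: length 10+14+2+3+2=31, value 70+60+63+42+63=298
- A+D+E+F+G: length 10+2+3+2+3=20, value 70+63+42+63+57=295
Best: 320 score.

320 score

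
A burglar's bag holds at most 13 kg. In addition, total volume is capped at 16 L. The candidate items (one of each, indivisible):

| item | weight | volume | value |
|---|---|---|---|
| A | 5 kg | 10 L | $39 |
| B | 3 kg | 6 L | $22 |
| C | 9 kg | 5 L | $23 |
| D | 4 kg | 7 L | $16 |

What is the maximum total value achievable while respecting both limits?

$61

Feasible sets respecting both limits:
- A+B: weight 8, volume 16, value 61
- B+C: weight 12, volume 11, value 45
- A: weight 5, volume 10, value 39
Best: $61.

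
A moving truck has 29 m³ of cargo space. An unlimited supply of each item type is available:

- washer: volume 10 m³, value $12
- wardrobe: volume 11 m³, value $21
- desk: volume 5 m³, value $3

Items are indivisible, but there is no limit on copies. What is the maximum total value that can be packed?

$45

Best value-per-unit is wardrobe at 21/11; filling with it alone gives 2×21 = 42.
Optimal mix: 2×wardrobe + 1×desk → volume 27, value 45.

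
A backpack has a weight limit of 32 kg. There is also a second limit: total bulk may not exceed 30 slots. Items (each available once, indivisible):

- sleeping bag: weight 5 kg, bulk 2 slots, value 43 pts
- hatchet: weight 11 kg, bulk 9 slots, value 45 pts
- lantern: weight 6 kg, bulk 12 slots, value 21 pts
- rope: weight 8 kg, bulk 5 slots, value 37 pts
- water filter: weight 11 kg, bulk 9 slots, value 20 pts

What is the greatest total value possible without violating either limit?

Feasible sets respecting both limits:
- sleeping bag+hatchet+lantern+rope: weight 30, bulk 28, value 146
- sleeping bag+hatchet+rope: weight 24, bulk 16, value 125
- sleeping bag+lantern+rope+water filter: weight 30, bulk 28, value 121
- sleeping bag+hatchet+lantern: weight 22, bulk 23, value 109
Best: 146 pts.

146 pts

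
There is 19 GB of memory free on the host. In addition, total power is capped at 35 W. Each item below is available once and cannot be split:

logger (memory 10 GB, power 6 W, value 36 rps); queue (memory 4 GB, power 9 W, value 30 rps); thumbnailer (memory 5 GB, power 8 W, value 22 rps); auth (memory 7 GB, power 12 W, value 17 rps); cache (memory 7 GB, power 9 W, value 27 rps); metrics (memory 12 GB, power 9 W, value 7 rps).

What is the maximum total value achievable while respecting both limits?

88 rps

Feasible sets respecting both limits:
- logger+queue+thumbnailer: memory 19, power 23, value 88
- queue+thumbnailer+cache: memory 16, power 26, value 79
- queue+auth+cache: memory 18, power 30, value 74
- queue+thumbnailer+auth: memory 16, power 29, value 69
Best: 88 rps.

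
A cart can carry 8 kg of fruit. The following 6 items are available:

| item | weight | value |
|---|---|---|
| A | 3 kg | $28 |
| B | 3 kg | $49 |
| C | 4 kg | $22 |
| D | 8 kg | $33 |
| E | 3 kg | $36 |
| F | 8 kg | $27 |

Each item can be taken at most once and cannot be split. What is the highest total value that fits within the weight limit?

Check high-value combinations within 8 kg:
- B+E: weight 3+3=6, value 49+36=85
- A+B: weight 3+3=6, value 28+49=77
- B+C: weight 3+4=7, value 49+22=71
- A+E: weight 3+3=6, value 28+36=64
Best: $85.

$85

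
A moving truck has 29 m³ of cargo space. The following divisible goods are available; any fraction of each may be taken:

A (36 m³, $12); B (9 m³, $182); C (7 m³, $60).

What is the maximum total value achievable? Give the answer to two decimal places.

246.33

Take in order of value per unit:
- B (182/9 per unit): all 9 → value 182, running total 182.00
- C (60/7 per unit): all 7 → value 60, running total 242.00
- A (12/36 per unit): 13 of 36 → value 13×12/36 = 4.3333, running total 246.33
Total 246.33.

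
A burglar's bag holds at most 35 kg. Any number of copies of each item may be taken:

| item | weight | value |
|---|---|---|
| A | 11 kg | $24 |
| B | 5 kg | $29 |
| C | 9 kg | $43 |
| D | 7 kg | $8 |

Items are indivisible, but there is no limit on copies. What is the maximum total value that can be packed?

Best value-per-unit is B at 29/5, and filling with it alone uses weight 7×5=35. No mix of the others beats 7×29 = 203.

$203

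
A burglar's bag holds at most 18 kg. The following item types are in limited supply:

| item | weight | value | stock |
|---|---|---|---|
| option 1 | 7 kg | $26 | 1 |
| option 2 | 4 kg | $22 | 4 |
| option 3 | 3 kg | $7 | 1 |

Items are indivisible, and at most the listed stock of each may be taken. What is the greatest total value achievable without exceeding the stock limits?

Top feasible selections:
- 4×option 2: weight 16, value 88
- 1×option 1 + 2×option 2 + 1×option 3: weight 18, value 77
Best: $88.

$88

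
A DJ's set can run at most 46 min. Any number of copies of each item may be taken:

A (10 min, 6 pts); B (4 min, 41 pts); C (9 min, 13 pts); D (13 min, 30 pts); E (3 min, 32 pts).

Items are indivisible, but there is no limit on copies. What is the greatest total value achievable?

489 pts

Best value-per-unit is E at 32/3; filling with it alone gives 15×32 = 480.
Optimal mix: 1×B + 14×E → duration 46, value 489.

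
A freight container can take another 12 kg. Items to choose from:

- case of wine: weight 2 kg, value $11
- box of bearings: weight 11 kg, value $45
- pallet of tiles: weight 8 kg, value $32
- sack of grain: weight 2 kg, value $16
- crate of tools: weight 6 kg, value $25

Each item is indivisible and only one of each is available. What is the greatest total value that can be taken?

$59

Check high-value combinations within 12 kg:
- case of wine+pallet of tiles+sack of grain: weight 2+8+2=12, value 11+32+16=59
- case of wine+sack of grain+crate of tools: weight 2+2+6=10, value 11+16+25=52
- pallet of tiles+sack of grain: weight 8+2=10, value 32+16=48
- box of bearings: weight 11, value 45
- case of wine+pallet of tiles: weight 2+8=10, value 11+32=43
Best: $59.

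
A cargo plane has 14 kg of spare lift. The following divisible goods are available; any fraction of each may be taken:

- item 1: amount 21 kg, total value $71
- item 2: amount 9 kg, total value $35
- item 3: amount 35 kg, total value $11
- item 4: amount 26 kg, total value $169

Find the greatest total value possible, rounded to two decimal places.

Take in order of value per unit:
- item 4 (169/26 per unit): 14 of 26 → value 14×169/26 = 91.0000, running total 91.00
Total 91.00.

91.00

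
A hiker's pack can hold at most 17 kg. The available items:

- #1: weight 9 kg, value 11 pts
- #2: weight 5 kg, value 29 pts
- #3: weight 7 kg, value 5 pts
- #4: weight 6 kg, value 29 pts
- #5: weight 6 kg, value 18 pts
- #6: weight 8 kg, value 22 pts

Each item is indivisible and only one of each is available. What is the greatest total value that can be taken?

76 pts

Check high-value combinations within 17 kg:
- #2+#4+#5: weight 5+6+6=17, value 29+29+18=76
- #2+#4: weight 5+6=11, value 29+29=58
- #2+#6: weight 5+8=13, value 29+22=51
Best: 76 pts.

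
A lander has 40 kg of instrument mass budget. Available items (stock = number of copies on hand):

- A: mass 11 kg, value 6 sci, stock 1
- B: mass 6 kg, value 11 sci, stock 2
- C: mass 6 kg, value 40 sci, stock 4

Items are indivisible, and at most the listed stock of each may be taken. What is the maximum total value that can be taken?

182 sci

Top feasible selections:
- 2×B + 4×C: mass 36, value 182
- 1×B + 4×C: mass 30, value 171
- 1×A + 4×C: mass 35, value 166
- 4×C: mass 24, value 160
Best: 182 sci.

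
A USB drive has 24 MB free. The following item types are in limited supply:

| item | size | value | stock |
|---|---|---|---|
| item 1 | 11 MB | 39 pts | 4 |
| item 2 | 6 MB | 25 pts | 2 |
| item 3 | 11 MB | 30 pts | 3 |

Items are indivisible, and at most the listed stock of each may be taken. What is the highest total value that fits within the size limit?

89 pts

Top feasible selections:
- 1×item 1 + 2×item 2: size 23, value 89
- 2×item 2 + 1×item 3: size 23, value 80
Best: 89 pts.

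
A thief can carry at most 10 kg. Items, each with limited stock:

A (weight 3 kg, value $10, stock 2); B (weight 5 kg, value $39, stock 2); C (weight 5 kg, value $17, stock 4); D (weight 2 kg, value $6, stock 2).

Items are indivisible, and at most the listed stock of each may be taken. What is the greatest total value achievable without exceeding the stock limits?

Top feasible selections:
- 2×B: weight 10, value 78
- 1×B + 1×C: weight 10, value 56
Best: $78.

$78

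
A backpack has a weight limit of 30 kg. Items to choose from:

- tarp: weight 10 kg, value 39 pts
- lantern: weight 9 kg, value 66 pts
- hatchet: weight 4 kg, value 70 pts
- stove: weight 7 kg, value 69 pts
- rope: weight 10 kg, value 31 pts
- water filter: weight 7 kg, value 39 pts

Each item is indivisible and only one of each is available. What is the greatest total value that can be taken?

244 pts

Check high-value combinations within 30 kg:
- lantern+hatchet+stove+water filter: weight 9+4+7+7=27, value 66+70+69+39=244
- tarp+lantern+hatchet+stove: weight 10+9+4+7=30, value 39+66+70+69=244
- lantern+hatchet+stove+rope: weight 9+4+7+10=30, value 66+70+69+31=236
Best: 244 pts.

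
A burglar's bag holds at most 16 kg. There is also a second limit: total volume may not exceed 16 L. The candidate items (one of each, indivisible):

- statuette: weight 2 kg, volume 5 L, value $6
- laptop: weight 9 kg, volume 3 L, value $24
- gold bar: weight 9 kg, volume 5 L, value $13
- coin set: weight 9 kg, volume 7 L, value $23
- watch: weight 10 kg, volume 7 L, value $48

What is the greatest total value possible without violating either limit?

Feasible sets respecting both limits:
- statuette+watch: weight 12, volume 12, value 54
- watch: weight 10, volume 7, value 48
- statuette+laptop: weight 11, volume 8, value 30
Best: $54.

$54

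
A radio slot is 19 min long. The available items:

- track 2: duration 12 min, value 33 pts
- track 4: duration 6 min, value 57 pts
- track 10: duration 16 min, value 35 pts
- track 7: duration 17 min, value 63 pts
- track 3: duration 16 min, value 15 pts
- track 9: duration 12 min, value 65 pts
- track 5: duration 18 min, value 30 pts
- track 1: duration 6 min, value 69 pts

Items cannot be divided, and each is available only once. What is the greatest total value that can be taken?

Check high-value combinations within 19 min:
- track 9+track 1: duration 12+6=18, value 65+69=134
- track 4+track 1: duration 6+6=12, value 57+69=126
- track 4+track 9: duration 6+12=18, value 57+65=122
- track 2+track 1: duration 12+6=18, value 33+69=102
- track 2+track 4: duration 12+6=18, value 33+57=90
Best: 134 pts.

134 pts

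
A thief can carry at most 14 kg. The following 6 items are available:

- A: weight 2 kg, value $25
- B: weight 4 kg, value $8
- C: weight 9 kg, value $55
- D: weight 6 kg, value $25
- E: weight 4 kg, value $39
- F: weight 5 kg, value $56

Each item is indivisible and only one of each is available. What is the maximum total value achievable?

$120

Check high-value combinations within 14 kg:
- A+E+F: weight 2+4+5=11, value 25+39+56=120
- C+F: weight 9+5=14, value 55+56=111
- A+D+F: weight 2+6+5=13, value 25+25+56=106
- B+E+F: weight 4+4+5=13, value 8+39+56=103
- E+F: weight 4+5=9, value 39+56=95
Best: $120.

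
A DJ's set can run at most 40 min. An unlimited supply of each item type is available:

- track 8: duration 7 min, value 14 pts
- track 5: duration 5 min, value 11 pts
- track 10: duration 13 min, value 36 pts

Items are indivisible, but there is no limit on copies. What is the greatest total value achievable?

108 pts

Best value-per-unit is track 10 at 36/13, and filling with it alone uses duration 3×13=39. No mix of the others beats 3×36 = 108.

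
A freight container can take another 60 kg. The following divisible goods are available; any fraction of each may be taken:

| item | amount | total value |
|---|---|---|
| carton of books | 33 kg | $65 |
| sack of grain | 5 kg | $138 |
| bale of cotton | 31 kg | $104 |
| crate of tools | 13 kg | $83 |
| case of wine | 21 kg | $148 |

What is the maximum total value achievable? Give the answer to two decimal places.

Take in order of value per unit:
- sack of grain (138/5 per unit): all 5 → value 138, running total 138.00
- case of wine (148/21 per unit): all 21 → value 148, running total 286.00
- crate of tools (83/13 per unit): all 13 → value 83, running total 369.00
- bale of cotton (104/31 per unit): 21 of 31 → value 21×104/31 = 70.4516, running total 439.45
Total 439.45.

439.45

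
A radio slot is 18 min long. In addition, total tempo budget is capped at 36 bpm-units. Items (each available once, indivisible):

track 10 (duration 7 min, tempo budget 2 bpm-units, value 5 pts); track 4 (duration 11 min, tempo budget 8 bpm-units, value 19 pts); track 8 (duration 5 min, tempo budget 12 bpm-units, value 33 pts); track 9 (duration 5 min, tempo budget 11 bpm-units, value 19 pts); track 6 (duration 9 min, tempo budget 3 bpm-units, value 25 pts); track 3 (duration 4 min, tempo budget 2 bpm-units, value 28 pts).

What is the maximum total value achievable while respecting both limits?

Feasible sets respecting both limits:
- track 8+track 6+track 3: duration 18, tempo budget 17, value 86
- track 8+track 9+track 3: duration 14, tempo budget 25, value 80
- track 9+track 6+track 3: duration 18, tempo budget 16, value 72
Best: 86 pts.

86 pts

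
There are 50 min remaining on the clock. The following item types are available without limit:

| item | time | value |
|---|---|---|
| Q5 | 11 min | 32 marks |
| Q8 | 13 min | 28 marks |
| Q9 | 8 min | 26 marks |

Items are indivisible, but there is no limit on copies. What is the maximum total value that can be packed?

Best value-per-unit is Q9 at 26/8, and filling with it alone uses time 6×8=48. No mix of the others beats 6×26 = 156.

156 marks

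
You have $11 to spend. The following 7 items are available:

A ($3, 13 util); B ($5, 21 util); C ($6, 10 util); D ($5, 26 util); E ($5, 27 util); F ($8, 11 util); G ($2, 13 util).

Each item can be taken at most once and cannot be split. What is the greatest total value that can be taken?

Check high-value combinations within $11:
- D+E: cost 5+5=10, value 26+27=53
- A+E+G: cost 3+5+2=10, value 13+27+13=53
- A+D+G: cost 3+5+2=10, value 13+26+13=52
- B+E: cost 5+5=10, value 21+27=48
Best: 53 util.

53 util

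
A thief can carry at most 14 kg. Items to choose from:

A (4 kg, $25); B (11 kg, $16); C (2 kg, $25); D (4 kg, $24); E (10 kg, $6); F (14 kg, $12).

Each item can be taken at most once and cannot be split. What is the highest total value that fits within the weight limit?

Check high-value combinations within 14 kg:
- A+C+D: weight 4+2+4=10, value 25+25+24=74
- A+C: weight 4+2=6, value 25+25=50
- C+D: weight 2+4=6, value 25+24=49
- A+D: weight 4+4=8, value 25+24=49
Best: $74.

$74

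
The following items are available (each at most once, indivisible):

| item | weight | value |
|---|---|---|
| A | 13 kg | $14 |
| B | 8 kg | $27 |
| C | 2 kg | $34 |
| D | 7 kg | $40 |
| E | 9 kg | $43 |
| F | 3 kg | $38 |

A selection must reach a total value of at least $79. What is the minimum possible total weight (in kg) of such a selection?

Subsets with value ≥ 79, sorted by total weight:
- C+D+F: weight 12, value 112
- E+F: weight 12, value 81
- B+C+F: weight 13, value 99
Minimum weight: 12 kg.

12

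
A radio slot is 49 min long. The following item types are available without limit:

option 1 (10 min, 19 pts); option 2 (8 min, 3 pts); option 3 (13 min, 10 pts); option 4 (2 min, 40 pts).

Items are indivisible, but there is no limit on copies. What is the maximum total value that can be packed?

960 pts

Best value-per-unit is option 4 at 40/2, and filling with it alone uses duration 24×2=48. No mix of the others beats 24×40 = 960.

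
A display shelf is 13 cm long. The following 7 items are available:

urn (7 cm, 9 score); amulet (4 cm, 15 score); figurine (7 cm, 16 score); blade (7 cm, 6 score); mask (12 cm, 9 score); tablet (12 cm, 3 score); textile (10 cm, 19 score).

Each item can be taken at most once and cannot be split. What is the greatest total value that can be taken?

31 score

Check high-value combinations within 13 cm:
- amulet+figurine: length 4+7=11, value 15+16=31
- urn+amulet: length 7+4=11, value 9+15=24
- amulet+blade: length 4+7=11, value 15+6=21
- textile: length 10, value 19
Best: 31 score.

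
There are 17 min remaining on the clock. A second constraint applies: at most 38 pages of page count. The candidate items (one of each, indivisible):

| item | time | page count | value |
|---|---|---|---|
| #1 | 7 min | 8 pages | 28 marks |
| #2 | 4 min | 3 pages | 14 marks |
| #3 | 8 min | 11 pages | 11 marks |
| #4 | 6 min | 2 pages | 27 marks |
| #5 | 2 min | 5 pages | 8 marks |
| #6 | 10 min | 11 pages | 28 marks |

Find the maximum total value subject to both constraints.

69 marks

Feasible sets respecting both limits:
- #1+#2+#4: time 17, page count 13, value 69
- #1+#4+#5: time 15, page count 15, value 63
- #1+#6: time 17, page count 19, value 56
- #1+#4: time 13, page count 10, value 55
Best: 69 marks.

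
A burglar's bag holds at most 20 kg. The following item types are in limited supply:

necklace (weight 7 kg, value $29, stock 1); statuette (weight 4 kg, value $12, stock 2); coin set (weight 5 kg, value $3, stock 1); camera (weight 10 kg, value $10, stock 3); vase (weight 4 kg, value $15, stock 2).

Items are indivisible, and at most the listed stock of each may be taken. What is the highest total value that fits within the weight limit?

Best selections within weight 20 and stock limits:
- 1×necklace + 1×statuette + 2×vase: weight 19, value 71
- 1×necklace + 2×statuette + 1×vase: weight 19, value 68
- 1×necklace + 1×coin set + 2×vase: weight 20, value 62
- 1×necklace + 2×vase: weight 15, value 59
Best: $71.

$71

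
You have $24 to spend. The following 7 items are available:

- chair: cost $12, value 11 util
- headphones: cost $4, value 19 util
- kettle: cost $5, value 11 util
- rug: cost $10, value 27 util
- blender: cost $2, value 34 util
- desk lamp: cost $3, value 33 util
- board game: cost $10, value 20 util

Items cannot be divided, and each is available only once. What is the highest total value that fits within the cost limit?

124 util

Check high-value combinations within $24:
- headphones+kettle+rug+blender+desk lamp: cost 4+5+10+2+3=24, value 19+11+27+34+33=124
- headphones+kettle+blender+desk lamp+board game: cost 4+5+2+3+10=24, value 19+11+34+33+20=117
- headphones+rug+blender+desk lamp: cost 4+10+2+3=19, value 19+27+34+33=113
Best: 124 util.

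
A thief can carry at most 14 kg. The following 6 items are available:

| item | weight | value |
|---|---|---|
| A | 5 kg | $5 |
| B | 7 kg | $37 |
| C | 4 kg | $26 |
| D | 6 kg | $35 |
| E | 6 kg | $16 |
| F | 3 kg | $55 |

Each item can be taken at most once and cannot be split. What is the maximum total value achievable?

Check high-value combinations within 14 kg:
- B+C+F: weight 7+4+3=14, value 37+26+55=118
- C+D+F: weight 4+6+3=13, value 26+35+55=116
- C+E+F: weight 4+6+3=13, value 26+16+55=97
Best: $118.

$118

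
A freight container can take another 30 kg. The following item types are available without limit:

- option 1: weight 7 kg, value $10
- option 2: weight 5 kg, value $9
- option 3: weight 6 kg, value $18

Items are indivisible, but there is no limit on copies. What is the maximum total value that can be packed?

$90

Best value-per-unit is option 3 at 18/6, and filling with it alone uses weight 5×6=30. No mix of the others beats 5×18 = 90.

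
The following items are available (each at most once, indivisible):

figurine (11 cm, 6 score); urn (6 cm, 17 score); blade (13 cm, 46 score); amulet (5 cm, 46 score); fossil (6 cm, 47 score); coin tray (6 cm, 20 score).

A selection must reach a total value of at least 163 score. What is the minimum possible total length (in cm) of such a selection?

36

Subsets with value ≥ 163, sorted by total length:
- urn+blade+amulet+fossil+coin tray: length 36, value 176
- figurine+blade+amulet+fossil+coin tray: length 41, value 165
- figurine+urn+blade+amulet+fossil+coin tray: length 47, value 182
Minimum length: 36 cm.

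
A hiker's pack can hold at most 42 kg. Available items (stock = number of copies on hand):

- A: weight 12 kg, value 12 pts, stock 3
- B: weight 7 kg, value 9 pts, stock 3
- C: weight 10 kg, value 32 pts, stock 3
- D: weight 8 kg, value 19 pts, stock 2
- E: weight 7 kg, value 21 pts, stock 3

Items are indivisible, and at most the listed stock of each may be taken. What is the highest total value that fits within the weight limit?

127 pts

Best selections within weight 42 and stock limits:
- 2×C + 3×E: weight 41, value 127
- 2×C + 1×D + 2×E: weight 42, value 125
- 3×C + 1×E: weight 37, value 117
Best: 127 pts.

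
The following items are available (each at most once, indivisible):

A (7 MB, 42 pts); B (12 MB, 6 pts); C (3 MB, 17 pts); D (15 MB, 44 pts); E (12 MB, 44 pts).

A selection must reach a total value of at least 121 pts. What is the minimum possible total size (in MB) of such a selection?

34

Subsets with value ≥ 121, sorted by total size:
- A+D+E: size 34, value 130
- A+C+D+E: size 37, value 147
Minimum size: 34 MB.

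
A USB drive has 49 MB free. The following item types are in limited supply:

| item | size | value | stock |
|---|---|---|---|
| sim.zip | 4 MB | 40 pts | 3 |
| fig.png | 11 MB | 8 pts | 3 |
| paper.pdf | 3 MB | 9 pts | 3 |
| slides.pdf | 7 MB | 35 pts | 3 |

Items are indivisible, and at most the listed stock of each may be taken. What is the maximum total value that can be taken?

252 pts

Best selections within size 49 and stock limits:
- 3×sim.zip + 3×paper.pdf + 3×slides.pdf: size 42, value 252
- 3×sim.zip + 2×paper.pdf + 3×slides.pdf: size 39, value 243
Best: 252 pts.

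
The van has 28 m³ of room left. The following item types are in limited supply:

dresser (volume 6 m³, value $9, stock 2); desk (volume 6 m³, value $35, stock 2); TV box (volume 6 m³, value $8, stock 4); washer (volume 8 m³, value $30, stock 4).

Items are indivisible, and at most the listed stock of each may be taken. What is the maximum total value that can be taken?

$130

Top feasible selections:
- 2×desk + 2×washer: volume 28, value 130
- 1×dresser + 2×desk + 1×washer: volume 26, value 109
- 2×desk + 1×TV box + 1×washer: volume 26, value 108
Best: $130.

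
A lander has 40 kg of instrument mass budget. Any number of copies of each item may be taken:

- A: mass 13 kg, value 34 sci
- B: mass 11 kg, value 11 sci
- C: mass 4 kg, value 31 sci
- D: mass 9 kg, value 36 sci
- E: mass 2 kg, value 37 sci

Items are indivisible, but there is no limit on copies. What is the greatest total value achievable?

740 sci

Best value-per-unit is E at 37/2, and filling with it alone uses mass 20×2=40. No mix of the others beats 20×37 = 740.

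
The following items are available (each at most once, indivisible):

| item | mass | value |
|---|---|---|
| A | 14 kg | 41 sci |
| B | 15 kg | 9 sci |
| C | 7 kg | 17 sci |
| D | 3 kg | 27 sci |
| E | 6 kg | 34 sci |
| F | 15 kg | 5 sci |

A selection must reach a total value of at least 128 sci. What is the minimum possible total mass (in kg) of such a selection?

45

Subsets with value ≥ 128, sorted by total mass:
- A+B+C+D+E: mass 45, value 128
- A+B+C+D+E+F: mass 60, value 133
Minimum mass: 45 kg.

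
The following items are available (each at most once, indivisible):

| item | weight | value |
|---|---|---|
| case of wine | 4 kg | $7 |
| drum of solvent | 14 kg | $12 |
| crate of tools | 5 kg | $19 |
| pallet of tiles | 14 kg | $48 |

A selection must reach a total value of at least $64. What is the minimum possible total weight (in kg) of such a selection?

Subsets with value ≥ 64, sorted by total weight:
- crate of tools+pallet of tiles: weight 19, value 67
- case of wine+crate of tools+pallet of tiles: weight 23, value 74
- case of wine+drum of solvent+pallet of tiles: weight 32, value 67
- drum of solvent+crate of tools+pallet of tiles: weight 33, value 79
Minimum weight: 19 kg.

19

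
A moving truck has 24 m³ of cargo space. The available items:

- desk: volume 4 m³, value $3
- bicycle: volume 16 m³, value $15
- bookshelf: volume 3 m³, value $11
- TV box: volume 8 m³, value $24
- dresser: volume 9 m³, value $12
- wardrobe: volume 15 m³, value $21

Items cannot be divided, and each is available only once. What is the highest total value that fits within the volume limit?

$50

Check high-value combinations within 24 m³:
- desk+bookshelf+TV box+dresser: volume 4+3+8+9=24, value 3+11+24+12=50
- bookshelf+TV box+dresser: volume 3+8+9=20, value 11+24+12=47
- TV box+wardrobe: volume 8+15=23, value 24+21=45
Best: $50.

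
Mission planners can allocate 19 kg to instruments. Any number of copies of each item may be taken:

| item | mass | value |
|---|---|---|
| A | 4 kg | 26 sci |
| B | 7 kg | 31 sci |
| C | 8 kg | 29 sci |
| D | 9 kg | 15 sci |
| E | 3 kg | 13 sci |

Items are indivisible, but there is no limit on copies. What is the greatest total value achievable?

Best value-per-unit is A at 26/4; filling with it alone gives 4×26 = 104.
Optimal mix: 4×A + 1×E → mass 19, value 117.

117 sci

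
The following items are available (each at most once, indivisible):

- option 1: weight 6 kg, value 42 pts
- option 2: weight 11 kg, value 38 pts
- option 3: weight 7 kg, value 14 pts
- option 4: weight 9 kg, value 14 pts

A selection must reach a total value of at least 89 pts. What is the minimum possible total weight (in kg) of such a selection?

Subsets with value ≥ 89, sorted by total weight:
- option 1+option 2+option 3: weight 24, value 94
- option 1+option 2+option 4: weight 26, value 94
Minimum weight: 24 kg.

24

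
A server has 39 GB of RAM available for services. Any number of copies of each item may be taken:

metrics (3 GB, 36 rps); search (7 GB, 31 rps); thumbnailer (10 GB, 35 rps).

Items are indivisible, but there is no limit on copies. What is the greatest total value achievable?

468 rps

Best value-per-unit is metrics at 36/3, and filling with it alone uses memory 13×3=39. No mix of the others beats 13×36 = 468.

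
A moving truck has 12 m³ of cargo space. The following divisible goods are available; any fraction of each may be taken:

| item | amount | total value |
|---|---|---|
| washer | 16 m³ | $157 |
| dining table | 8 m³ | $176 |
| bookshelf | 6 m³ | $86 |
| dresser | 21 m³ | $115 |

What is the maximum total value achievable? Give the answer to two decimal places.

233.33

Take in order of value per unit:
- dining table (176/8 per unit): all 8 → value 176, running total 176.00
- bookshelf (86/6 per unit): 4 of 6 → value 4×86/6 = 57.3333, running total 233.33
Total 233.33.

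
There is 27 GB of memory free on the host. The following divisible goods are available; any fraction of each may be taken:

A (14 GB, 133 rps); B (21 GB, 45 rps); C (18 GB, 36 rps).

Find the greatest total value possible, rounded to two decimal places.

Take in order of value per unit:
- A (133/14 per unit): all 14 → value 133, running total 133.00
- B (45/21 per unit): 13 of 21 → value 13×45/21 = 27.8571, running total 160.86
Total 160.86.

160.86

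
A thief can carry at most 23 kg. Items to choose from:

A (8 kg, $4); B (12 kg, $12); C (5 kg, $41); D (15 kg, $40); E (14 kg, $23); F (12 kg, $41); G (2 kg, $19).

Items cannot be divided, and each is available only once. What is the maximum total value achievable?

$101

This is a 0/1 knapsack; check combinations near the capacity.
- C+F+G: weight 5+12+2=19, value 41+41+19=101
- C+D+G: weight 5+15+2=22, value 41+40+19=100
- C+E+G: weight 5+14+2=21, value 41+23+19=83
Best: $101.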